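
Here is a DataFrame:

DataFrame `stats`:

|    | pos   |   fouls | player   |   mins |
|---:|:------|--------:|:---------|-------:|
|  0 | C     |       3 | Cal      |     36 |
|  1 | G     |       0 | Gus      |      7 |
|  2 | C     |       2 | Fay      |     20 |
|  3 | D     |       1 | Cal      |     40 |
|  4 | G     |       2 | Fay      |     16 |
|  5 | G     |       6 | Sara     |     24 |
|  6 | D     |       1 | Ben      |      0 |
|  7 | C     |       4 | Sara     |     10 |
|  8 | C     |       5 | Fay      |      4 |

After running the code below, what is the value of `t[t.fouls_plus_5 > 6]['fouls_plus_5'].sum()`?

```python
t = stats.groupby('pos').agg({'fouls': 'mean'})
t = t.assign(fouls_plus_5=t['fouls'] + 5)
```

16.1666666667

group by pos, mean of fouls:
        fouls
pos          
C    3.500000
D    1.000000
G    2.666667
add column fouls_plus_5 = t['fouls'] + 5:
        fouls  fouls_plus_5
pos                        
C    3.500000      8.500000
D    1.000000      6.000000
G    2.666667      7.666667
filter rows where fouls_plus_5 > 6:
        fouls  fouls_plus_5
pos                        
C    3.500000      8.500000
G    2.666667      7.666667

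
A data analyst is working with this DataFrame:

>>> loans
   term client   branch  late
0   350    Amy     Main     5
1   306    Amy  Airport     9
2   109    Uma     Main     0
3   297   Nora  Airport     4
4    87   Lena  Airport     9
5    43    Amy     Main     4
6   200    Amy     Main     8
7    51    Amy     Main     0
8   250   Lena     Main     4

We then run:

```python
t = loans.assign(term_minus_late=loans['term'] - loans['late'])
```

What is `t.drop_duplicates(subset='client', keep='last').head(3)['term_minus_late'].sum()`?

add column term_minus_late = loans['term'] - loans['late']:
   term client   branch  late  term_minus_late
0   350    Amy     Main     5              345
1   306    Amy  Airport     9              297
2   109    Uma     Main     0              109
3   297   Nora  Airport     4              293
4    87   Lena  Airport     9               78
5    43    Amy     Main     4               39
6   200    Amy     Main     8              192
7    51    Amy     Main     0               51
8   250   Lena     Main     4              246
drop duplicate client (keep=last):
   term client   branch  late  term_minus_late
2   109    Uma     Main     0              109
3   297   Nora  Airport     4              293
7    51    Amy     Main     0               51
8   250   Lena     Main     4              246
take first 3 rows:
   term client   branch  late  term_minus_late
2   109    Uma     Main     0              109
3   297   Nora  Airport     4              293
7    51    Amy     Main     0               51
Reading off the sum of column 'term_minus_late', we get 453.

453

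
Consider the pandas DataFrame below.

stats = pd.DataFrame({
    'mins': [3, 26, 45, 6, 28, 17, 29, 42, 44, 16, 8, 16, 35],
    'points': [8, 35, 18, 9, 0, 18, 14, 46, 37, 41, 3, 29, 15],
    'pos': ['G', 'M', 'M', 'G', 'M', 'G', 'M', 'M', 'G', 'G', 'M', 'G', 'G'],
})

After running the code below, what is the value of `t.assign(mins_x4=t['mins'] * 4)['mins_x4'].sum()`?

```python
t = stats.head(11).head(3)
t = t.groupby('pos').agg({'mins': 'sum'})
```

296

take first 11 rows:
    mins  points pos
0      3       8   G
1     26      35   M
2     45      18   M
3      6       9   G
4     28       0   M
5     17      18   G
6     29      14   M
7     42      46   M
8     44      37   G
9     16      41   G
10     8       3   M
take first 3 rows:
   mins  points pos
0     3       8   G
1    26      35   M
2    45      18   M
group by pos, sum of mins:
     mins
pos      
G       3
M      71
add column mins_x4 = t['mins'] * 4:
     mins  mins_x4
pos               
G       3       12
M      71      284
Hence 296.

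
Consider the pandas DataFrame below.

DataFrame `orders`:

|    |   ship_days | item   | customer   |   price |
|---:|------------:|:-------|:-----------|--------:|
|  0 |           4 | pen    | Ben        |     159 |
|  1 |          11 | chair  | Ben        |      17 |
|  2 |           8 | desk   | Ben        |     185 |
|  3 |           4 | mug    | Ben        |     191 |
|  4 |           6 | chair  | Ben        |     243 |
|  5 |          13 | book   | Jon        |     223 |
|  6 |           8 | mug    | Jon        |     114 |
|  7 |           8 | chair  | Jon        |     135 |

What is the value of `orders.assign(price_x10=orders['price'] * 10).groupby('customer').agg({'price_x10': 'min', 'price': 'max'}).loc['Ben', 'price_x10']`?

170

add column price_x10 = orders['price'] * 10:
   ship_days   item customer  price  price_x10
0          4    pen      Ben    159       1590
1         11  chair      Ben     17        170
2          8   desk      Ben    185       1850
3          4    mug      Ben    191       1910
4          6  chair      Ben    243       2430
5         13   book      Jon    223       2230
6          8    mug      Jon    114       1140
7          8  chair      Jon    135       1350
group by customer: min(price_x10), max(price):
          price_x10  price
customer                  
Ben             170    243
Jon            1140    223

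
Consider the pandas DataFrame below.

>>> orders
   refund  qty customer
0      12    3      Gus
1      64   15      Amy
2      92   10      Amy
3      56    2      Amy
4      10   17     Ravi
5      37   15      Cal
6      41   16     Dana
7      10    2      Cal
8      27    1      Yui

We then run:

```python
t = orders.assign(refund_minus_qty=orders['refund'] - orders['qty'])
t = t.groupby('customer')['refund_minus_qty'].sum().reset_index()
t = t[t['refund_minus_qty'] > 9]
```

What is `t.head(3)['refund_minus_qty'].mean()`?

add column refund_minus_qty = orders['refund'] - orders['qty']:
   refund  qty customer  refund_minus_qty
0      12    3      Gus                 9
1      64   15      Amy                49
2      92   10      Amy                82
3      56    2      Amy                54
4      10   17     Ravi                -7
5      37   15      Cal                22
6      41   16     Dana                25
7      10    2      Cal                 8
8      27    1      Yui                26
group by customer, sum of refund_minus_qty:
customer
Amy     185
Cal      30
Dana     25
Gus       9
Ravi     -7
Yui      26
Name: refund_minus_qty, dtype: int64
reset_index():
  customer  refund_minus_qty
0      Amy               185
1      Cal                30
2     Dana                25
3      Gus                 9
4     Ravi                -7
5      Yui                26
filter rows where refund_minus_qty > 9:
  customer  refund_minus_qty
0      Amy               185
1      Cal                30
2     Dana                25
5      Yui                26
take first 3 rows:
  customer  refund_minus_qty
0      Amy               185
1      Cal                30
2     Dana                25
Then the mean of column 'refund_minus_qty': 80.0

80.0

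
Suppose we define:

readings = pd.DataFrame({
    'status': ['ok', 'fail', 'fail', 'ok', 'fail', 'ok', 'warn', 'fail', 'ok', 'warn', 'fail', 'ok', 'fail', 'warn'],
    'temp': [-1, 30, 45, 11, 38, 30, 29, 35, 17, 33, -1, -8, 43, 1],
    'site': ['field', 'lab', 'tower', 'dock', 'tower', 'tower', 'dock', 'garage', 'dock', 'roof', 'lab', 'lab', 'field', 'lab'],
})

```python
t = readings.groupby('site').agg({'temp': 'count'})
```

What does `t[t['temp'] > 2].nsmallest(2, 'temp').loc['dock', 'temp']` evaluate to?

3

group by site, count of temp:
        temp
site        
dock       3
field      2
garage     1
lab        4
roof       1
tower      3
filter rows where temp > 2:
       temp
site       
dock      3
lab       4
tower     3
take 2 rows with smallest temp:
       temp
site       
dock      3
tower     3
Then the value at row 'dock', column 'temp': 3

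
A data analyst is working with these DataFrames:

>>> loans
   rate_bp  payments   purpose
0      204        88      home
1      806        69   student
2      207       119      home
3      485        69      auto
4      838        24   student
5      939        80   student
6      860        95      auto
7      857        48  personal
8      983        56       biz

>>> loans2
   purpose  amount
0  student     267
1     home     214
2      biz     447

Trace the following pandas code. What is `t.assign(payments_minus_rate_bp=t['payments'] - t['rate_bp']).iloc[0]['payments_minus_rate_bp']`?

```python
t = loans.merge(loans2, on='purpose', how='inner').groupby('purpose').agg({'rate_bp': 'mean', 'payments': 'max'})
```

merge on 'purpose' (how='inner') → 6 rows:
   rate_bp  payments  purpose  amount
0      204        88     home     214
1      806        69  student     267
2      207       119     home     214
3      838        24  student     267
4      939        80  student     267
5      983        56      biz     447
group by purpose: mean(rate_bp), max(payments):
         rate_bp  payments
purpose                   
biz        983.0        56
home       205.5       119
student    861.0        80
add column payments_minus_rate_bp = t['payments'] - t['rate_bp']:
         rate_bp  payments  payments_minus_rate_bp
purpose                                           
biz        983.0        56                  -927.0
home       205.5       119                   -86.5
student    861.0        80                  -781.0

-927.0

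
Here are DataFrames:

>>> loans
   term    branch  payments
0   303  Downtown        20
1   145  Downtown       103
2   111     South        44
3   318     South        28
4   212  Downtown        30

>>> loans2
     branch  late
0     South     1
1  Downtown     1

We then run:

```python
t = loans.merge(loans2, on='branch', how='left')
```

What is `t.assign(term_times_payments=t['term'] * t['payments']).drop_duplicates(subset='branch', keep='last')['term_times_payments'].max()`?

8904

merge on 'branch' (how='left') → 5 rows:
   term    branch  payments  late
0   303  Downtown        20     1
1   145  Downtown       103     1
2   111     South        44     1
3   318     South        28     1
4   212  Downtown        30     1
add column term_times_payments = t['term'] * t['payments']:
   term    branch  payments  late  term_times_payments
0   303  Downtown        20     1                 6060
1   145  Downtown       103     1                14935
2   111     South        44     1                 4884
3   318     South        28     1                 8904
4   212  Downtown        30     1                 6360
drop duplicate branch (keep=last):
   term    branch  payments  late  term_times_payments
3   318     South        28     1                 8904
4   212  Downtown        30     1                 6360
Then the max of column 'term_times_payments': 8904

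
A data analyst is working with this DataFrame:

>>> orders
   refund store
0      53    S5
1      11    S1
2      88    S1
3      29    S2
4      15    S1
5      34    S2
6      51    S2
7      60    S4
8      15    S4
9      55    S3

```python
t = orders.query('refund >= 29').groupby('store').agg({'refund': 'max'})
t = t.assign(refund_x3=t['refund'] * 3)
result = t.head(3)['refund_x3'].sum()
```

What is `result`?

582

filter rows where refund >= 29:
   refund store
0      53    S5
2      88    S1
3      29    S2
5      34    S2
6      51    S2
7      60    S4
9      55    S3
group by store, max of refund:
       refund
store        
S1         88
S2         51
S3         55
S4         60
S5         53
add column refund_x3 = t['refund'] * 3:
       refund  refund_x3
store                   
S1         88        264
S2         51        153
S3         55        165
S4         60        180
S5         53        159
take first 3 rows:
       refund  refund_x3
store                   
S1         88        264
S2         51        153
S3         55        165
The sum of column 'refund_x3' is 582.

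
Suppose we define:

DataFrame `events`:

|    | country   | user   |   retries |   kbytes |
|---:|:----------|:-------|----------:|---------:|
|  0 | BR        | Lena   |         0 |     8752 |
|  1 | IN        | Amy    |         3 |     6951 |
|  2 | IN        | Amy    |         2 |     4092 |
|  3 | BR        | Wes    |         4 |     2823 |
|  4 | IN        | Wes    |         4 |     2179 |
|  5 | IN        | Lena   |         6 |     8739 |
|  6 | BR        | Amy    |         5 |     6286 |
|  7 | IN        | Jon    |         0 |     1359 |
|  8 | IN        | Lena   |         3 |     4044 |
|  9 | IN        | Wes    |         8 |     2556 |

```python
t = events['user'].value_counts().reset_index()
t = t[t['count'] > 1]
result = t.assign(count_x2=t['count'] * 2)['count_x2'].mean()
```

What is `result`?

value_counts of user:
user
Lena    3
Amy     3
Wes     3
Jon     1
Name: count, dtype: int64
reset_index():
   user  count
0  Lena      3
1   Amy      3
2   Wes      3
3   Jon      1
filter rows where count > 1:
   user  count
0  Lena      3
1   Amy      3
2   Wes      3
add column count_x2 = t['count'] * 2:
   user  count  count_x2
0  Lena      3         6
1   Amy      3         6
2   Wes      3         6
So mean() = 6.0.

6.0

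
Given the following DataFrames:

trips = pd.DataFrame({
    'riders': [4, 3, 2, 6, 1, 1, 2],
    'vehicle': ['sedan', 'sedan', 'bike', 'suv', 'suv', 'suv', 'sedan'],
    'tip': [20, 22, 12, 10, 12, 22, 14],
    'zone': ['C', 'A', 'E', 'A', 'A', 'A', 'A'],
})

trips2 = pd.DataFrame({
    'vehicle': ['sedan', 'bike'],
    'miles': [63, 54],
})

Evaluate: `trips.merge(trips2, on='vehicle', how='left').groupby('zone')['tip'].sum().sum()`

112

merge on 'vehicle' (how='left') → 7 rows:
   riders vehicle  tip zone  miles
0       4   sedan   20    C   63.0
1       3   sedan   22    A   63.0
2       2    bike   12    E   54.0
3       6     suv   10    A    NaN
4       1     suv   12    A    NaN
5       1     suv   22    A    NaN
6       2   sedan   14    A   63.0
group by zone, sum of tip:
zone
A    80
C    20
E    12
Name: tip, dtype: int64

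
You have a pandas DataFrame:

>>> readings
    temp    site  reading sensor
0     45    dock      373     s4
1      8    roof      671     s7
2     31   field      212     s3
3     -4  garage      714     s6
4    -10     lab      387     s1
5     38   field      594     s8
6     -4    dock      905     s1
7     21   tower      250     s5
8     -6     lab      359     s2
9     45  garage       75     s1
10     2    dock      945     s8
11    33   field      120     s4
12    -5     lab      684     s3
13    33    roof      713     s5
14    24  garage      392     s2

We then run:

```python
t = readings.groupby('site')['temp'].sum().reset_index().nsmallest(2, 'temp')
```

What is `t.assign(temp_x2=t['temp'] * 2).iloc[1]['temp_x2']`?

42

group by site, sum of temp:
site
dock       43
field     102
garage     65
lab       -21
roof       41
tower      21
Name: temp, dtype: int64
reset_index():
     site  temp
0    dock    43
1   field   102
2  garage    65
3     lab   -21
4    roof    41
5   tower    21
take 2 rows with smallest temp:
    site  temp
3    lab   -21
5  tower    21
add column temp_x2 = t['temp'] * 2:
    site  temp  temp_x2
3    lab   -21      -42
5  tower    21       42
value at position 1, column 'temp_x2' → 42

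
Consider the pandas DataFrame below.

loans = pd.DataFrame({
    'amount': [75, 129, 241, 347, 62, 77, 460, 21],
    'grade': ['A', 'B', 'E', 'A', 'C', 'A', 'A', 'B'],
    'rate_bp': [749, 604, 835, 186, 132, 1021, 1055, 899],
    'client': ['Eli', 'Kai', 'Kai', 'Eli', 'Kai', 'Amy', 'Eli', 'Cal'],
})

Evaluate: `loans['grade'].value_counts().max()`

4

value_counts of grade:
grade
A    4
B    2
E    1
C    1
Name: count, dtype: int64
max of the resulting series → 4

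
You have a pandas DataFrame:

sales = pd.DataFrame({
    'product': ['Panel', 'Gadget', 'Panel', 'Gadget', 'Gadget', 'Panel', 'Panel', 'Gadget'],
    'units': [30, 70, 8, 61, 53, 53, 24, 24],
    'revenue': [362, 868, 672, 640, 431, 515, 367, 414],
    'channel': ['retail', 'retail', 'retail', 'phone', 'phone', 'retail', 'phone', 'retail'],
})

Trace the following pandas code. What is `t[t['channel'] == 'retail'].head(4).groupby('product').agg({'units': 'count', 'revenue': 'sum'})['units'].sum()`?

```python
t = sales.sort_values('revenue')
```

4

sort by revenue:
  product  units  revenue channel
0   Panel     30      362  retail
6   Panel     24      367   phone
7  Gadget     24      414  retail
4  Gadget     53      431   phone
5   Panel     53      515  retail
3  Gadget     61      640   phone
2   Panel      8      672  retail
1  Gadget     70      868  retail
filter rows where channel == 'retail':
  product  units  revenue channel
0   Panel     30      362  retail
7  Gadget     24      414  retail
5   Panel     53      515  retail
2   Panel      8      672  retail
1  Gadget     70      868  retail
take first 4 rows:
  product  units  revenue channel
0   Panel     30      362  retail
7  Gadget     24      414  retail
5   Panel     53      515  retail
2   Panel      8      672  retail
group by product: count(units), sum(revenue):
         units  revenue
product                
Gadget       1      414
Panel        3     1549
sum of column 'units' → 4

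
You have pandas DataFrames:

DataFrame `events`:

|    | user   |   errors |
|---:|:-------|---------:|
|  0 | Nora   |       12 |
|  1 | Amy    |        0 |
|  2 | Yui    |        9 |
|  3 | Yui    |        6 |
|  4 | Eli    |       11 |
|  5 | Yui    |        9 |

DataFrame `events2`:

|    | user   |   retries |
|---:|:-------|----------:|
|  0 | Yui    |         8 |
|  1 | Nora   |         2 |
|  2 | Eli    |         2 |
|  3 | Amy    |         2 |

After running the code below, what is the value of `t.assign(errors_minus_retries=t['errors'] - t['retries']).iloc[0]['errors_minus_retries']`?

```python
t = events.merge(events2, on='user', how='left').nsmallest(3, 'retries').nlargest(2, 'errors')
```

10

merge on 'user' (how='left') → 6 rows:
   user  errors  retries
0  Nora      12        2
1   Amy       0        2
2   Yui       9        8
3   Yui       6        8
4   Eli      11        2
5   Yui       9        8
take 3 rows with smallest retries:
   user  errors  retries
0  Nora      12        2
1   Amy       0        2
4   Eli      11        2
take 2 rows with largest errors:
   user  errors  retries
0  Nora      12        2
4   Eli      11        2
add column errors_minus_retries = t['errors'] - t['retries']:
   user  errors  retries  errors_minus_retries
0  Nora      12        2                    10
4   Eli      11        2                     9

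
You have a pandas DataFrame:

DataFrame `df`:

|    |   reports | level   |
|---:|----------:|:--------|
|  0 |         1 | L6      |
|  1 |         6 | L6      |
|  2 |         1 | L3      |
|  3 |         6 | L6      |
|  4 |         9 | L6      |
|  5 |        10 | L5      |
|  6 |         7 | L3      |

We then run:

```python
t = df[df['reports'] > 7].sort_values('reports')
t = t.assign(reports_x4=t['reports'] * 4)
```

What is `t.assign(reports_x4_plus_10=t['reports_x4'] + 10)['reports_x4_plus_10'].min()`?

46

filter rows where reports > 7:
   reports level
4        9    L6
5       10    L5
sort by reports:
   reports level
4        9    L6
5       10    L5
add column reports_x4 = t['reports'] * 4:
   reports level  reports_x4
4        9    L6          36
5       10    L5          40
add column reports_x4_plus_10 = t['reports_x4'] + 10:
   reports level  reports_x4  reports_x4_plus_10
4        9    L6          36                  46
5       10    L5          40                  50
Hence 46.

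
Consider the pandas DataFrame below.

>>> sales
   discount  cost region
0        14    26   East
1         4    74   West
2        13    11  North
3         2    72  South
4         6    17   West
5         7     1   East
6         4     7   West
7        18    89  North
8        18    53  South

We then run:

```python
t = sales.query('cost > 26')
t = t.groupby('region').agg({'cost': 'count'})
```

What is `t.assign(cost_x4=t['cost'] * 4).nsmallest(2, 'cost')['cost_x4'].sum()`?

filter rows where cost > 26:
   discount  cost region
1         4    74   West
3         2    72  South
7        18    89  North
8        18    53  South
group by region, count of cost:
        cost
region      
North      1
South      2
West       1
add column cost_x4 = t['cost'] * 4:
        cost  cost_x4
region               
North      1        4
South      2        8
West       1        4
take 2 rows with smallest cost:
        cost  cost_x4
region               
North      1        4
West       1        4

8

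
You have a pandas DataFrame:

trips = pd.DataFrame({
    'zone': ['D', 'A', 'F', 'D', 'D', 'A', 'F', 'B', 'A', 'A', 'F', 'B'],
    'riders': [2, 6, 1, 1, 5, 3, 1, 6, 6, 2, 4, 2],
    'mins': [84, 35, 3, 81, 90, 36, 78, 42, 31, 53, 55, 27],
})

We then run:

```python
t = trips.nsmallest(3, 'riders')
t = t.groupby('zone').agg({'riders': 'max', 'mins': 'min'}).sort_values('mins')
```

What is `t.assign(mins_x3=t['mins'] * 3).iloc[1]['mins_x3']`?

243

take 3 rows with smallest riders:
  zone  riders  mins
2    F       1     3
3    D       1    81
6    F       1    78
group by zone: max(riders), min(mins):
      riders  mins
zone              
D          1    81
F          1     3
sort by mins:
      riders  mins
zone              
F          1     3
D          1    81
add column mins_x3 = t['mins'] * 3:
      riders  mins  mins_x3
zone                       
F          1     3        9
D          1    81      243
So iloc[1]['mins_x3'] = 243.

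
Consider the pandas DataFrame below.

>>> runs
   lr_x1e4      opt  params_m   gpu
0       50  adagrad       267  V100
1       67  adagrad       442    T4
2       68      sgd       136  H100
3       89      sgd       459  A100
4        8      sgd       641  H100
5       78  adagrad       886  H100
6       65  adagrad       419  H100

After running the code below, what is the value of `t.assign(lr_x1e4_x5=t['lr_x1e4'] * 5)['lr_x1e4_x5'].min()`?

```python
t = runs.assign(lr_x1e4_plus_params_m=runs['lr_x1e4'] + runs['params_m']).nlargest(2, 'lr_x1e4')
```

add column lr_x1e4_plus_params_m = runs['lr_x1e4'] + runs['params_m']:
   lr_x1e4      opt  params_m   gpu  lr_x1e4_plus_params_m
0       50  adagrad       267  V100                    317
1       67  adagrad       442    T4                    509
2       68      sgd       136  H100                    204
3       89      sgd       459  A100                    548
4        8      sgd       641  H100                    649
5       78  adagrad       886  H100                    964
6       65  adagrad       419  H100                    484
take 2 rows with largest lr_x1e4:
   lr_x1e4      opt  params_m   gpu  lr_x1e4_plus_params_m
3       89      sgd       459  A100                    548
5       78  adagrad       886  H100                    964
add column lr_x1e4_x5 = t['lr_x1e4'] * 5:
   lr_x1e4      opt  params_m   gpu  lr_x1e4_plus_params_m  lr_x1e4_x5
3       89      sgd       459  A100                    548         445
5       78  adagrad       886  H100                    964         390

390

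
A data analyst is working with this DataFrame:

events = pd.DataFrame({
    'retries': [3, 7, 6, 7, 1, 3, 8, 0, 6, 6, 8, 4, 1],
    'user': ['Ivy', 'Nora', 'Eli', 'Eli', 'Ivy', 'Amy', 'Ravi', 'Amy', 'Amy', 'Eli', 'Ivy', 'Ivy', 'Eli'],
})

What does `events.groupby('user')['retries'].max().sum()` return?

36

group by user, max of retries:
user
Amy     6
Eli     7
Ivy     8
Nora    7
Ravi    8
Name: retries, dtype: int64
Taking the sum of the resulting series gives 36.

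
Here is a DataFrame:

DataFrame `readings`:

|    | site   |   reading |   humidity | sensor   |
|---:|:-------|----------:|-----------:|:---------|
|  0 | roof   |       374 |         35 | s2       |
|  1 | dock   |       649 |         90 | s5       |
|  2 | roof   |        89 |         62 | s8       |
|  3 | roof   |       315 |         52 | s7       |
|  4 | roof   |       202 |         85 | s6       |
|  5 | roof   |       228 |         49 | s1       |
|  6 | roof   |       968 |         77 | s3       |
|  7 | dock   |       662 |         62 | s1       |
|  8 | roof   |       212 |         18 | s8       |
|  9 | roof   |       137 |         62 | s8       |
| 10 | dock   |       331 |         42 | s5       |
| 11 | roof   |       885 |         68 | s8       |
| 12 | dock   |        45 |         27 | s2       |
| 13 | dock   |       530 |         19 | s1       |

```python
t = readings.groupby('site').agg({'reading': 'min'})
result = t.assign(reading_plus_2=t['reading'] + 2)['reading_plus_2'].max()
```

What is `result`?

group by site, min of reading:
      reading
site         
dock       45
roof       89
add column reading_plus_2 = t['reading'] + 2:
      reading  reading_plus_2
site                         
dock       45              47
roof       89              91
Finally, max of column 'reading_plus_2' = 91.

91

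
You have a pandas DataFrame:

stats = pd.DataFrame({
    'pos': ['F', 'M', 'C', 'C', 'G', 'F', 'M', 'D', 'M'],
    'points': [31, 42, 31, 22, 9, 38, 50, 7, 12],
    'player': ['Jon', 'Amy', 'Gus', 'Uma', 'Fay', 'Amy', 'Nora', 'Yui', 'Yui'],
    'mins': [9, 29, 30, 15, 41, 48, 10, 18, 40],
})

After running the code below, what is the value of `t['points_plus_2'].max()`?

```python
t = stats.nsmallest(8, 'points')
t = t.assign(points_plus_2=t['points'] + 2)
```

take 8 rows with smallest points:
  pos  points player  mins
7   D       7    Yui    18
4   G       9    Fay    41
8   M      12    Yui    40
3   C      22    Uma    15
0   F      31    Jon     9
2   C      31    Gus    30
5   F      38    Amy    48
1   M      42    Amy    29
add column points_plus_2 = t['points'] + 2:
  pos  points player  mins  points_plus_2
7   D       7    Yui    18              9
4   G       9    Fay    41             11
8   M      12    Yui    40             14
3   C      22    Uma    15             24
0   F      31    Jon     9             33
2   C      31    Gus    30             33
5   F      38    Amy    48             40
1   M      42    Amy    29             44
Taking the max of column 'points_plus_2' gives 44.

44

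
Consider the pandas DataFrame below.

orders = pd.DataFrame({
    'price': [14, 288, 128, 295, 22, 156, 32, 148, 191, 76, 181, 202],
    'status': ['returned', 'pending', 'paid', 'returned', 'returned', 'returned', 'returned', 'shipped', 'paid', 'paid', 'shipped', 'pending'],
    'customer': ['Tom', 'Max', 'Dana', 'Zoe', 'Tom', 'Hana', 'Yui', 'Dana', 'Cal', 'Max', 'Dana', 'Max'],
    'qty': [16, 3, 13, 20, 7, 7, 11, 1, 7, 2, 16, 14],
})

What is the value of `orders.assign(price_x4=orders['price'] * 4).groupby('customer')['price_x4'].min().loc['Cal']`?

add column price_x4 = orders['price'] * 4:
    price    status customer  qty  price_x4
0      14  returned      Tom   16        56
1     288   pending      Max    3      1152
2     128      paid     Dana   13       512
3     295  returned      Zoe   20      1180
4      22  returned      Tom    7        88
5     156  returned     Hana    7       624
6      32  returned      Yui   11       128
7     148   shipped     Dana    1       592
8     191      paid      Cal    7       764
9      76      paid      Max    2       304
10    181   shipped     Dana   16       724
11    202   pending      Max   14       808
group by customer, min of price_x4:
customer
Cal      764
Dana     512
Hana     624
Max      304
Tom       56
Yui      128
Zoe     1180
Name: price_x4, dtype: int64

764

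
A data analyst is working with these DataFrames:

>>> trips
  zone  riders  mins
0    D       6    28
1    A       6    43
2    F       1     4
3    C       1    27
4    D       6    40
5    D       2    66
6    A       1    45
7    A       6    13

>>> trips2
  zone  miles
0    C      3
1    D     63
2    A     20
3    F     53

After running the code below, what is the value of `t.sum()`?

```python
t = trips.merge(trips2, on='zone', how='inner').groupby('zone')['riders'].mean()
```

11.0

merge on 'zone' (how='inner') → 8 rows:
  zone  riders  mins  miles
0    D       6    28     63
1    A       6    43     20
2    F       1     4     53
3    C       1    27      3
4    D       6    40     63
5    D       2    66     63
6    A       1    45     20
7    A       6    13     20
group by zone, mean of riders:
zone
A    4.333333
C    1.000000
D    4.666667
F    1.000000
Name: riders, dtype: float64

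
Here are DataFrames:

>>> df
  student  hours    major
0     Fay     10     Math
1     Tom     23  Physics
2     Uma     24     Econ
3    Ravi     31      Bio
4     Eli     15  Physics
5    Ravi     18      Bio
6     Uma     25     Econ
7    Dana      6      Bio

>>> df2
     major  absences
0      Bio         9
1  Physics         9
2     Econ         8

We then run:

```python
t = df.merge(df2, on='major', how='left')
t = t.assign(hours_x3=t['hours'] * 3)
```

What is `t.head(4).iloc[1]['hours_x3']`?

69

merge on 'major' (how='left') → 8 rows:
  student  hours    major  absences
0     Fay     10     Math       NaN
1     Tom     23  Physics       9.0
2     Uma     24     Econ       8.0
3    Ravi     31      Bio       9.0
4     Eli     15  Physics       9.0
5    Ravi     18      Bio       9.0
6     Uma     25     Econ       8.0
7    Dana      6      Bio       9.0
add column hours_x3 = t['hours'] * 3:
  student  hours    major  absences  hours_x3
0     Fay     10     Math       NaN        30
1     Tom     23  Physics       9.0        69
2     Uma     24     Econ       8.0        72
3    Ravi     31      Bio       9.0        93
4     Eli     15  Physics       9.0        45
5    Ravi     18      Bio       9.0        54
6     Uma     25     Econ       8.0        75
7    Dana      6      Bio       9.0        18
take first 4 rows:
  student  hours    major  absences  hours_x3
0     Fay     10     Math       NaN        30
1     Tom     23  Physics       9.0        69
2     Uma     24     Econ       8.0        72
3    Ravi     31      Bio       9.0        93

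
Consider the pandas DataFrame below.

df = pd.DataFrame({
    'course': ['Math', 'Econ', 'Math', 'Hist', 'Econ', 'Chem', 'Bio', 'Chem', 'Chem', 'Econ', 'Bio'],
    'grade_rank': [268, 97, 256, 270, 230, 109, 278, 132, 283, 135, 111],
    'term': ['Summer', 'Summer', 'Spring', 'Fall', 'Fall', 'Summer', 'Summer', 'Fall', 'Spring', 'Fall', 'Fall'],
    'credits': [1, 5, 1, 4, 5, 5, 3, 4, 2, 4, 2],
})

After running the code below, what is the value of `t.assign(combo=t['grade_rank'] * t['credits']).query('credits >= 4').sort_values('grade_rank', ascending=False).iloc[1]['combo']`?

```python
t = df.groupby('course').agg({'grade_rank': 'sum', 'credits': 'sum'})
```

6468

group by course: sum(grade_rank), sum(credits):
        grade_rank  credits
course                     
Bio            389        5
Chem           524       11
Econ           462       14
Hist           270        4
Math           524        2
add column combo = t['grade_rank'] * t['credits']:
        grade_rank  credits  combo
course                            
Bio            389        5   1945
Chem           524       11   5764
Econ           462       14   6468
Hist           270        4   1080
Math           524        2   1048
filter rows where credits >= 4:
        grade_rank  credits  combo
course                            
Bio            389        5   1945
Chem           524       11   5764
Econ           462       14   6468
Hist           270        4   1080
sort by grade_rank descending:
        grade_rank  credits  combo
course                            
Chem           524       11   5764
Econ           462       14   6468
Bio            389        5   1945
Hist           270        4   1080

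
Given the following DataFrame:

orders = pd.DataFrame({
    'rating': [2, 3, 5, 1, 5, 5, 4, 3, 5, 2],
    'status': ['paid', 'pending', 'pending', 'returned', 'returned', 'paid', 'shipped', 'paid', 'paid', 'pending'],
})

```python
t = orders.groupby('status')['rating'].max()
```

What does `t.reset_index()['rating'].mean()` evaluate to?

4.75

group by status, max of rating:
status
paid        5
pending     5
returned    5
shipped     4
Name: rating, dtype: int64
reset_index():
     status  rating
0      paid       5
1   pending       5
2  returned       5
3   shipped       4
mean of column 'rating' → 4.75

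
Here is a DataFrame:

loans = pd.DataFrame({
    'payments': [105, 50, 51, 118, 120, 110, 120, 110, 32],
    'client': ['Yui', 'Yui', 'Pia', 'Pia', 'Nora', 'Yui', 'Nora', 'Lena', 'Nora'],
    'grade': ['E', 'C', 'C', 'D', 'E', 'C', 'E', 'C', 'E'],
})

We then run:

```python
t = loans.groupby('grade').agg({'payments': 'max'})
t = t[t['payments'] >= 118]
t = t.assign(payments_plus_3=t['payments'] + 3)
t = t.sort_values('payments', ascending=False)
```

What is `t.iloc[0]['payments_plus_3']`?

group by grade, max of payments:
       payments
grade          
C           110
D           118
E           120
filter rows where payments >= 118:
       payments
grade          
D           118
E           120
add column payments_plus_3 = t['payments'] + 3:
       payments  payments_plus_3
grade                           
D           118              121
E           120              123
sort by payments descending:
       payments  payments_plus_3
grade                           
E           120              123
D           118              121
Reading off the value at position 0, column 'payments_plus_3', we get 123.

123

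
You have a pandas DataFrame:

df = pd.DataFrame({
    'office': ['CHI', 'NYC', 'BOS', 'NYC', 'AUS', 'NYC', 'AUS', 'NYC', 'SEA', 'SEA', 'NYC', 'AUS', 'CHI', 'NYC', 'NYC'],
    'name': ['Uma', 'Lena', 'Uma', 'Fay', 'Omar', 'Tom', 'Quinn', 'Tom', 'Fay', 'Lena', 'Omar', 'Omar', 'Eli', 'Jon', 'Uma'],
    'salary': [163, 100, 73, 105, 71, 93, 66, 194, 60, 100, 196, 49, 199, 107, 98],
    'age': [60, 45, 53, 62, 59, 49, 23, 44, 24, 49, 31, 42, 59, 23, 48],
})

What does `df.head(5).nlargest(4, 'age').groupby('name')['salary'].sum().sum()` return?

take first 5 rows:
  office  name  salary  age
0    CHI   Uma     163   60
1    NYC  Lena     100   45
2    BOS   Uma      73   53
3    NYC   Fay     105   62
4    AUS  Omar      71   59
take 4 rows with largest age:
  office  name  salary  age
3    NYC   Fay     105   62
0    CHI   Uma     163   60
4    AUS  Omar      71   59
2    BOS   Uma      73   53
group by name, sum of salary:
name
Fay     105
Omar     71
Uma     236
Name: salary, dtype: int64

412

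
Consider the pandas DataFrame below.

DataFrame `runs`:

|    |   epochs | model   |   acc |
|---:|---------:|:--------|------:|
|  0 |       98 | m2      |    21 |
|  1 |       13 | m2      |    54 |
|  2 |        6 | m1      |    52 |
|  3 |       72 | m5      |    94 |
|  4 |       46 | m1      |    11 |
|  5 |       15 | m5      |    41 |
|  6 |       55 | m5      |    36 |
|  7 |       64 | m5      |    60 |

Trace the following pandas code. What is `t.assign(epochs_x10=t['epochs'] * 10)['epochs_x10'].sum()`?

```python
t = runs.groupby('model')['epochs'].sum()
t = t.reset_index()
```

3690

group by model, sum of epochs:
model
m1     52
m2    111
m5    206
Name: epochs, dtype: int64
reset_index():
  model  epochs
0    m1      52
1    m2     111
2    m5     206
add column epochs_x10 = t['epochs'] * 10:
  model  epochs  epochs_x10
0    m1      52         520
1    m2     111        1110
2    m5     206        2060
Taking the sum of column 'epochs_x10' gives 3690.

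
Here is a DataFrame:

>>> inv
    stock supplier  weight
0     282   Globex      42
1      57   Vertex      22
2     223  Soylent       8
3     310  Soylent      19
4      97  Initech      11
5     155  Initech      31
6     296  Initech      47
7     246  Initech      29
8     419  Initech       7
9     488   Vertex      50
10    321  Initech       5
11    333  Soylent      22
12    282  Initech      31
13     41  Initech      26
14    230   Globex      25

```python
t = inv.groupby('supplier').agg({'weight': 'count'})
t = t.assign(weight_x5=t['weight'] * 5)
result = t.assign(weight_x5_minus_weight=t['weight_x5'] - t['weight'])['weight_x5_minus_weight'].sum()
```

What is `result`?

group by supplier, count of weight:
          weight
supplier        
Globex         2
Initech        8
Soylent        3
Vertex         2
add column weight_x5 = t['weight'] * 5:
          weight  weight_x5
supplier                   
Globex         2         10
Initech        8         40
Soylent        3         15
Vertex         2         10
add column weight_x5_minus_weight = t['weight_x5'] - t['weight']:
          weight  weight_x5  weight_x5_minus_weight
supplier                                           
Globex         2         10                       8
Initech        8         40                      32
Soylent        3         15                      12
Vertex         2         10                       8
Then the sum of column 'weight_x5_minus_weight': 60

60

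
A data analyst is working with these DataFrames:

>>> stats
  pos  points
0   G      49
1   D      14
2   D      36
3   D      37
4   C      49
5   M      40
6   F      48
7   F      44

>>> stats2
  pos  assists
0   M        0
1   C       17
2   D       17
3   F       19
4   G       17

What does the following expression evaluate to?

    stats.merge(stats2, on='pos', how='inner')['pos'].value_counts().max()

merge on 'pos' (how='inner') → 8 rows:
  pos  points  assists
0   G      49       17
1   D      14       17
2   D      36       17
3   D      37       17
4   C      49       17
5   M      40        0
6   F      48       19
7   F      44       19
value_counts of pos:
pos
D    3
F    2
G    1
C    1
M    1
Name: count, dtype: int64
max of the resulting series → 3

3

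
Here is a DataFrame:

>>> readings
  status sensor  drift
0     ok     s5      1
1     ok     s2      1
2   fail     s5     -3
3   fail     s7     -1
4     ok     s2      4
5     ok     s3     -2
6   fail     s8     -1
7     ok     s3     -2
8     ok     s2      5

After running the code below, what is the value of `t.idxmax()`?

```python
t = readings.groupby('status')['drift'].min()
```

ok

group by status, min of drift:
status
fail   -3
ok     -2
Name: drift, dtype: int64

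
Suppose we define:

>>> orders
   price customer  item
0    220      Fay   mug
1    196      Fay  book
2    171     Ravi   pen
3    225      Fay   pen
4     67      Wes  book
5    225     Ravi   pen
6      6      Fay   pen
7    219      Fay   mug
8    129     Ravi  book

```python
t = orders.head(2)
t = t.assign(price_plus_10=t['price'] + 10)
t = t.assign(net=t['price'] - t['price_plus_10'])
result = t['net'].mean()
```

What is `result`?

take first 2 rows:
   price customer  item
0    220      Fay   mug
1    196      Fay  book
add column price_plus_10 = t['price'] + 10:
   price customer  item  price_plus_10
0    220      Fay   mug            230
1    196      Fay  book            206
add column net = t['price'] - t['price_plus_10']:
   price customer  item  price_plus_10  net
0    220      Fay   mug            230  -10
1    196      Fay  book            206  -10
Reading off the mean of column 'net', we get -10.0.

-10.0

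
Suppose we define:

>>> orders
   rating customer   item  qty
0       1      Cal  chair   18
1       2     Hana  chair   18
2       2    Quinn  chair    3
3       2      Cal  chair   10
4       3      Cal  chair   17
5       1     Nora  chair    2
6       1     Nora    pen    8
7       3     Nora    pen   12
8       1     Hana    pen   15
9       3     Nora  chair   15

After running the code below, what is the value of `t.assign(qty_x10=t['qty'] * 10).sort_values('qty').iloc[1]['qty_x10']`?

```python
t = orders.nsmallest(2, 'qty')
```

30

take 2 rows with smallest qty:
   rating customer   item  qty
5       1     Nora  chair    2
2       2    Quinn  chair    3
add column qty_x10 = t['qty'] * 10:
   rating customer   item  qty  qty_x10
5       1     Nora  chair    2       20
2       2    Quinn  chair    3       30
sort by qty:
   rating customer   item  qty  qty_x10
5       1     Nora  chair    2       20
2       2    Quinn  chair    3       30
Finally, value at position 1, column 'qty_x10' = 30.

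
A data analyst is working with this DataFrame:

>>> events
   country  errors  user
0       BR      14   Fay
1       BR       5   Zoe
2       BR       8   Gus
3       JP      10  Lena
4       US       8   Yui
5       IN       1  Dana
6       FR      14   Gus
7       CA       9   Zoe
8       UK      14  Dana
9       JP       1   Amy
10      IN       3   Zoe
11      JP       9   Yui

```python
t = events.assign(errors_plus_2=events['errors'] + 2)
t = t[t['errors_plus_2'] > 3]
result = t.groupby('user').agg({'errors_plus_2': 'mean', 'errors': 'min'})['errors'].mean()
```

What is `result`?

add column errors_plus_2 = events['errors'] + 2:
   country  errors  user  errors_plus_2
0       BR      14   Fay             16
1       BR       5   Zoe              7
2       BR       8   Gus             10
3       JP      10  Lena             12
4       US       8   Yui             10
5       IN       1  Dana              3
6       FR      14   Gus             16
7       CA       9   Zoe             11
8       UK      14  Dana             16
9       JP       1   Amy              3
10      IN       3   Zoe              5
11      JP       9   Yui             11
filter rows where errors_plus_2 > 3:
   country  errors  user  errors_plus_2
0       BR      14   Fay             16
1       BR       5   Zoe              7
2       BR       8   Gus             10
3       JP      10  Lena             12
4       US       8   Yui             10
6       FR      14   Gus             16
7       CA       9   Zoe             11
8       UK      14  Dana             16
10      IN       3   Zoe              5
11      JP       9   Yui             11
group by user: mean(errors_plus_2), min(errors):
      errors_plus_2  errors
user                       
Dana      16.000000      14
Fay       16.000000      14
Gus       13.000000       8
Lena      12.000000      10
Yui       10.500000       8
Zoe        7.666667       3
mean of column 'errors' → 9.5

9.5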